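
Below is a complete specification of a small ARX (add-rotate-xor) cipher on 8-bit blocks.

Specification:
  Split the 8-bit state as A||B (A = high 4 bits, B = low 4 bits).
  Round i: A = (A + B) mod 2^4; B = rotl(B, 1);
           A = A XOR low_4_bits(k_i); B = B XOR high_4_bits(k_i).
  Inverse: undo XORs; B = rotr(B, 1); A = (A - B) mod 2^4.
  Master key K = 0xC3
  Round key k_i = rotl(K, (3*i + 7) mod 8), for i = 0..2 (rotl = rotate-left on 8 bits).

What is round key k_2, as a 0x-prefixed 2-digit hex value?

K = 0xC3
k_0 = rotl(K, (3*0+7) mod 8) = rotl(K, 7) = 0xE1
k_1 = rotl(K, (3*1+7) mod 8) = rotl(K, 2) = 0x0F
k_2 = rotl(K, (3*2+7) mod 8) = rotl(K, 5) = 0x78

0x78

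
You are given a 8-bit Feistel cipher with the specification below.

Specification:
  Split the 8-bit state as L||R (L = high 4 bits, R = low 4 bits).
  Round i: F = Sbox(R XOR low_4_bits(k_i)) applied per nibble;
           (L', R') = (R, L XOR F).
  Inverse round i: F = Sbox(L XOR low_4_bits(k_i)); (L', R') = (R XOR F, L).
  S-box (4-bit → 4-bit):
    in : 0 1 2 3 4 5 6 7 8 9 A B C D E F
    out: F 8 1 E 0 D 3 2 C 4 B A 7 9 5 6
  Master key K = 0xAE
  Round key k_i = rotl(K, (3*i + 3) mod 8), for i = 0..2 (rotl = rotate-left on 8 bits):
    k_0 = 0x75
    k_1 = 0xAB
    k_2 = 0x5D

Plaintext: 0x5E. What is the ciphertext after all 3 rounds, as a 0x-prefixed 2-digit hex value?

0xE1

s_0 = plaintext = 0x5E
s_1 = Round(s_0, k_0) = 0xEF
s_2 = Round(s_1, k_1) = 0xFE
s_3 = Round(s_2, k_2) = 0xE1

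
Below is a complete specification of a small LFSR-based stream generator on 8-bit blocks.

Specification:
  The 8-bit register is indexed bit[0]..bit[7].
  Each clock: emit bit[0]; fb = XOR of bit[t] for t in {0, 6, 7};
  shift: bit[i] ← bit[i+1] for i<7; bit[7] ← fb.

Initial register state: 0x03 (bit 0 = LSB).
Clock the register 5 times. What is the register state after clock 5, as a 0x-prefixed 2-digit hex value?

0x68

reg_0 = 0x03
clock 1: out=1, reg = 0x81
clock 2: out=1, reg = 0x40
clock 3: out=0, reg = 0xA0
clock 4: out=0, reg = 0xD0
clock 5: out=0, reg = 0x68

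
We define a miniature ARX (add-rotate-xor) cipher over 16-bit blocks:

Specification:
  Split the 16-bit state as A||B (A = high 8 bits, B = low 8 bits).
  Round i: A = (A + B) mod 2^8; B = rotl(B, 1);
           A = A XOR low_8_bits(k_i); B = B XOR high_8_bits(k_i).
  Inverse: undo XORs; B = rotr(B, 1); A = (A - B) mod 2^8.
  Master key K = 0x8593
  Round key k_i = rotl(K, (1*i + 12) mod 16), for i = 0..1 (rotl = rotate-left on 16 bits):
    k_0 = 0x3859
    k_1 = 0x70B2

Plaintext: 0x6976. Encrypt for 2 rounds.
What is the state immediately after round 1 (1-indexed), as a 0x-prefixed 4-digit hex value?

0x86D4

s_0 = plaintext = 0x6976
s_1 = Round(s_0, k_0) = 0x86D4
s_2 = Round(s_1, k_1) = 0xE8D9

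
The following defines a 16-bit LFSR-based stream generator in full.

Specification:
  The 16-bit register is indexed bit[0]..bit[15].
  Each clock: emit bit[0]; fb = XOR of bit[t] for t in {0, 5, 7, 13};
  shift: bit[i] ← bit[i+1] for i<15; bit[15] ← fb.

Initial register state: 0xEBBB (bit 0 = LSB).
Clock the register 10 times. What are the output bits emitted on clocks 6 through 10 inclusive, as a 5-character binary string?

10111

reg_0 = 0xEBBB
clock 1: out=1, reg = 0x75DD
clock 2: out=1, reg = 0xBAEE
clock 3: out=0, reg = 0xDD77
clock 4: out=1, reg = 0x6EBB
clock 5: out=1, reg = 0x375D
clock 6: out=1, reg = 0x1BAE
clock 7: out=0, reg = 0x0DD7
clock 8: out=1, reg = 0x06EB
clock 9: out=1, reg = 0x8375
clock 10: out=1, reg = 0x41BA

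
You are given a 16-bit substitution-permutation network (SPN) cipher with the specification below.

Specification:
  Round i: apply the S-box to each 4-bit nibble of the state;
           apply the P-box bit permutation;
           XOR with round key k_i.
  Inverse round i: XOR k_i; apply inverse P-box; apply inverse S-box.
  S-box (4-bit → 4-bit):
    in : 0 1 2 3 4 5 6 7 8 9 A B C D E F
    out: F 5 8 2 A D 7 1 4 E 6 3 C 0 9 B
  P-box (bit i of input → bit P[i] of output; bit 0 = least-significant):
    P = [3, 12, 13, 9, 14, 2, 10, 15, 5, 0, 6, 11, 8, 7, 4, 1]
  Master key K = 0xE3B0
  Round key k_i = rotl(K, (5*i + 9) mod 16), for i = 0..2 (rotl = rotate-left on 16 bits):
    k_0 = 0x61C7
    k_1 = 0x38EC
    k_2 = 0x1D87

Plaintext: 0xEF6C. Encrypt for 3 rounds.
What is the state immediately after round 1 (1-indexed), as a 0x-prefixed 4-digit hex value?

0x0EE0

s_0 = plaintext = 0xEF6C
s_1 = Round(s_0, k_0) = 0x0EE0
s_2 = Round(s_1, k_1) = 0xC356
s_3 = Round(s_2, k_2) = 0xE99C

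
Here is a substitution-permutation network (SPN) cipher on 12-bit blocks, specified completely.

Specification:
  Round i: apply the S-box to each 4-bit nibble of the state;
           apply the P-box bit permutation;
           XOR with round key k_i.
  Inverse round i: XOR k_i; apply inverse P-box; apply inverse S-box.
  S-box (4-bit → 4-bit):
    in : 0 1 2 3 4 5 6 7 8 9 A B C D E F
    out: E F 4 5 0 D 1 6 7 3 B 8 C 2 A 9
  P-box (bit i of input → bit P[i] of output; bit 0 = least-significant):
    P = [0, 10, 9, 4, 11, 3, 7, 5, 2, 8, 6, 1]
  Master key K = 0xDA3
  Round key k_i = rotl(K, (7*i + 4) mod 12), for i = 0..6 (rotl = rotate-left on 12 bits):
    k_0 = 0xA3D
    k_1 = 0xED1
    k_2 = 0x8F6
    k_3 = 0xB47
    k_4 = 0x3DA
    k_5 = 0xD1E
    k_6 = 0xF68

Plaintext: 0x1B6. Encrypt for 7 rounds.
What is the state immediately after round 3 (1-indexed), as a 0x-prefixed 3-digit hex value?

0x2B6

s_0 = plaintext = 0x1B6
s_1 = Round(s_0, k_0) = 0xB5A
s_2 = Round(s_1, k_1) = 0x262
s_3 = Round(s_2, k_2) = 0x2B6
s_4 = Round(s_3, k_3) = 0xB26
s_5 = Round(s_4, k_4) = 0x359
s_6 = Round(s_5, k_5) = 0x1FB
s_7 = Round(s_6, k_6) = 0x61E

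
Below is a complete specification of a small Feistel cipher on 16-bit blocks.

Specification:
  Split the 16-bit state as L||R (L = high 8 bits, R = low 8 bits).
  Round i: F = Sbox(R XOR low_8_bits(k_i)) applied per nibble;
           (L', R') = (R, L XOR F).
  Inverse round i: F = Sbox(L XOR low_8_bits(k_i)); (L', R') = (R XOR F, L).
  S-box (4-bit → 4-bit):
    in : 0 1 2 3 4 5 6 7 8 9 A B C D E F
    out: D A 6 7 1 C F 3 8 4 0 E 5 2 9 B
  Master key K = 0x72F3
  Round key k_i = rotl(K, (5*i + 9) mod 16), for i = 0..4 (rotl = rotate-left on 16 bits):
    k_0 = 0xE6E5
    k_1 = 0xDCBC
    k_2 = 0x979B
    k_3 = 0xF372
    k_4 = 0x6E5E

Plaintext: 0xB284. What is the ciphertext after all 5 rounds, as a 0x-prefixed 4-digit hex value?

s_0 = plaintext = 0xB284
s_1 = Round(s_0, k_0) = 0x8448
s_2 = Round(s_1, k_1) = 0x4835
s_3 = Round(s_2, k_2) = 0x3541
s_4 = Round(s_3, k_3) = 0x4142
s_5 = Round(s_4, k_4) = 0x42E4

0x42E4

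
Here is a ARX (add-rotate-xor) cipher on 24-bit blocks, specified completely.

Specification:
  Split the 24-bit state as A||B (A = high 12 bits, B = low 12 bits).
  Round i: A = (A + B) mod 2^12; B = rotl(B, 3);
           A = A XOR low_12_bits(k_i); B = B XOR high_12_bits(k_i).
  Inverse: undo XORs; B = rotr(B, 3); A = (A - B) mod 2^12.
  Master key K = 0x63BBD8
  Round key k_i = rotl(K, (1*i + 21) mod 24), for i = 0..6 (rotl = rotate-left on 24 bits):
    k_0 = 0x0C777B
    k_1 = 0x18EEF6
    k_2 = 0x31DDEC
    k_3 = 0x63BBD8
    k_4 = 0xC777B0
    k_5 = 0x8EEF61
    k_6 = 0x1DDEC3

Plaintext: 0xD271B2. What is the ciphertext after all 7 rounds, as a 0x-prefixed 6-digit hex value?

s_0 = plaintext = 0xD271B2
s_1 = Round(s_0, k_0) = 0x9A2D57
s_2 = Round(s_1, k_1) = 0x80FB30
s_3 = Round(s_2, k_2) = 0xED3A98
s_4 = Round(s_3, k_3) = 0x2B32FE
s_5 = Round(s_4, k_4) = 0x201B86
s_6 = Round(s_5, k_5) = 0x2E64DB
s_7 = Round(s_6, k_6) = 0x902707

0x902707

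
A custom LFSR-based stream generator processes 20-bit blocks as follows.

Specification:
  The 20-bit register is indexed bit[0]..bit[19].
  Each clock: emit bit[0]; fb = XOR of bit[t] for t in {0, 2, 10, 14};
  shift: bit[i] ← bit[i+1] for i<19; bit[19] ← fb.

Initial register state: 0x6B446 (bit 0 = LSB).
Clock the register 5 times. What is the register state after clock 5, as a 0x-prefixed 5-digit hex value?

reg_0 = 0x6B446
clock 1: out=0, reg = 0x35A23
clock 2: out=1, reg = 0x1AD11
clock 3: out=1, reg = 0x0D688
clock 4: out=0, reg = 0x06B44
clock 5: out=0, reg = 0x035A2

0x035A2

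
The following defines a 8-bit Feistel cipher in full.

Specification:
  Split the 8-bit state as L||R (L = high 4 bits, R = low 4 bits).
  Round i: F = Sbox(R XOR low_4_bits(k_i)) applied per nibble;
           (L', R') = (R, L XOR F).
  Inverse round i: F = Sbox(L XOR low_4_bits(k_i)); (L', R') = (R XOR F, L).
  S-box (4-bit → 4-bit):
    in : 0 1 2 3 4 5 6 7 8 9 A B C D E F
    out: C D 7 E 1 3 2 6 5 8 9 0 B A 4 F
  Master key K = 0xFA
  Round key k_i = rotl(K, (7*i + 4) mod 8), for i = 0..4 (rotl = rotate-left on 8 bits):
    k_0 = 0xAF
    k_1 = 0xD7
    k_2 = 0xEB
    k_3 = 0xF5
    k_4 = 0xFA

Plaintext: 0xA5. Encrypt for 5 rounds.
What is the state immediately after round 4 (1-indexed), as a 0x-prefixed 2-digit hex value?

0xCC

s_0 = plaintext = 0xA5
s_1 = Round(s_0, k_0) = 0x53
s_2 = Round(s_1, k_1) = 0x34
s_3 = Round(s_2, k_2) = 0x4C
s_4 = Round(s_3, k_3) = 0xCC
s_5 = Round(s_4, k_4) = 0xCE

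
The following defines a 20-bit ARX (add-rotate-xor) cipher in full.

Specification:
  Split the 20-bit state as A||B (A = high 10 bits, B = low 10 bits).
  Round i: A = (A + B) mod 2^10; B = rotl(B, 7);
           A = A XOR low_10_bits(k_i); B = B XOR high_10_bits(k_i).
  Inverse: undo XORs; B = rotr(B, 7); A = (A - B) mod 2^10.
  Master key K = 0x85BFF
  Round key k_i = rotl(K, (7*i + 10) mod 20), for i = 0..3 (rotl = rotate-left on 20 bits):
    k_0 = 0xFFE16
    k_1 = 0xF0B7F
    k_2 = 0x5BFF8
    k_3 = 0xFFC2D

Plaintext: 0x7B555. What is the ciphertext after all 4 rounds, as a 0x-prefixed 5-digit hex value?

s_0 = plaintext = 0x7B555
s_1 = Round(s_0, k_0) = 0x55155
s_2 = Round(s_1, k_1) = 0x75968
s_3 = Round(s_2, k_2) = 0x31942
s_4 = Round(s_3, k_3) = 0x896D7

0x896D7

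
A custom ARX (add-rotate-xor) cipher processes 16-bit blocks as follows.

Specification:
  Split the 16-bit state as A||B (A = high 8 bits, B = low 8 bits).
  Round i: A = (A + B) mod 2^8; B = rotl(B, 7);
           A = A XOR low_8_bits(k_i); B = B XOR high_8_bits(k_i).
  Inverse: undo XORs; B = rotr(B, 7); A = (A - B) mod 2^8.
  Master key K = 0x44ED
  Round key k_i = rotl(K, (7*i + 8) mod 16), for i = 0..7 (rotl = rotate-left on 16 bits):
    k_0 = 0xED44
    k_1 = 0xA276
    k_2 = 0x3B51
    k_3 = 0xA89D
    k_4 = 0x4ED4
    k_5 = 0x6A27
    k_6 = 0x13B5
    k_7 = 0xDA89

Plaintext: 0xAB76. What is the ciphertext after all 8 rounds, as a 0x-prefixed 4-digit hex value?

s_0 = plaintext = 0xAB76
s_1 = Round(s_0, k_0) = 0x65D6
s_2 = Round(s_1, k_1) = 0x4DC9
s_3 = Round(s_2, k_2) = 0x47DF
s_4 = Round(s_3, k_3) = 0xBB47
s_5 = Round(s_4, k_4) = 0xD6ED
s_6 = Round(s_5, k_5) = 0xE49C
s_7 = Round(s_6, k_6) = 0x355D
s_8 = Round(s_7, k_7) = 0x1B74

0x1B74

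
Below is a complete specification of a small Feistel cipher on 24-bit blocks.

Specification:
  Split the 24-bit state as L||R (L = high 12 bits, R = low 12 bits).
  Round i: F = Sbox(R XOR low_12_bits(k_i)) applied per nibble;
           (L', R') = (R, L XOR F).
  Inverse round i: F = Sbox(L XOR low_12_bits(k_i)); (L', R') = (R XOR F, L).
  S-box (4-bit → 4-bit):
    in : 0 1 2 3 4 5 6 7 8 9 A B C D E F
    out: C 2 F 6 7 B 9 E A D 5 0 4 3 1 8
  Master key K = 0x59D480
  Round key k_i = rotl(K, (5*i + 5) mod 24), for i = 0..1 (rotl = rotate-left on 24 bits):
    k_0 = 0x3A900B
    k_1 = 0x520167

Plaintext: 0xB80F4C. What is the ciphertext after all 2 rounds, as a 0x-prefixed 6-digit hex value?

s_0 = plaintext = 0xB80F4C
s_1 = Round(s_0, k_0) = 0xF4C3FE
s_2 = Round(s_1, k_1) = 0x3FE091

0x3FE091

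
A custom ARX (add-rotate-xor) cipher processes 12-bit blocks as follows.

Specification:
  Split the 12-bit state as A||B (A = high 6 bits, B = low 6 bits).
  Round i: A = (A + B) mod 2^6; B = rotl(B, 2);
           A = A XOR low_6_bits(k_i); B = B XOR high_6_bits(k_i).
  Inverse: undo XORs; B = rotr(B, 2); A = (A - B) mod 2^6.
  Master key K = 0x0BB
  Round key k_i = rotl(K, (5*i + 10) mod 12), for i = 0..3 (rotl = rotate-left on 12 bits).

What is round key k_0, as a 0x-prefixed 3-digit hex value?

K = 0x0BB
k_0 = rotl(K, (5*0+10) mod 12) = rotl(K, 10) = 0xC2E

0xC2E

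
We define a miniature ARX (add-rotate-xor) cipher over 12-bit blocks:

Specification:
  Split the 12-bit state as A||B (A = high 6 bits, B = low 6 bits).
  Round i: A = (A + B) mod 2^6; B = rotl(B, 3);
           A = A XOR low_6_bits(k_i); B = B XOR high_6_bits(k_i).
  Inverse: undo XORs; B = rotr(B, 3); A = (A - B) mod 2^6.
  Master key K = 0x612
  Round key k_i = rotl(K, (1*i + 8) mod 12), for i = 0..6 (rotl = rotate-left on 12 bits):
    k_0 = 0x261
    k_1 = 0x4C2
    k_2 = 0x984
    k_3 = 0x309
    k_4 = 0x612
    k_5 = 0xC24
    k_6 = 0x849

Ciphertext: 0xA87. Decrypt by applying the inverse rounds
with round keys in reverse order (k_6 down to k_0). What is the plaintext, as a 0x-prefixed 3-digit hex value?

0xF25

s_0 = ciphertext = 0xA87
s_1 = InvRound(s_0, k_6) = 0xBF4
s_2 = InvRound(s_1, k_5) = 0xAE0
s_3 = InvRound(s_2, k_4) = 0xC87
s_4 = InvRound(s_3, k_3) = 0x899
s_5 = InvRound(s_4, k_2) = 0x9FF
s_6 = InvRound(s_5, k_1) = 0x025
s_7 = InvRound(s_6, k_0) = 0xF25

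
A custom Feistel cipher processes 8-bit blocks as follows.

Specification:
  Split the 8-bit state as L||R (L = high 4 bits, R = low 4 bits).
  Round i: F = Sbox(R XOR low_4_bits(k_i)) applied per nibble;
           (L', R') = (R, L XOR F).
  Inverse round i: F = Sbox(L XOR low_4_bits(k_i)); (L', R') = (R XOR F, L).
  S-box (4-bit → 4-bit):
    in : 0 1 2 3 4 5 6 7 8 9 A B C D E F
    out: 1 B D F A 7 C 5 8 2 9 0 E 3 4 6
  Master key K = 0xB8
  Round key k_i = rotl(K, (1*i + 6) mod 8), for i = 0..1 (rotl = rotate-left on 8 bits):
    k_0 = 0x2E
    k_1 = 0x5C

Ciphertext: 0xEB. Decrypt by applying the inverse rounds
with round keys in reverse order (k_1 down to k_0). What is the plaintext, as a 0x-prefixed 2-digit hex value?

0x66

s_0 = ciphertext = 0xEB
s_1 = InvRound(s_0, k_1) = 0x6E
s_2 = InvRound(s_1, k_0) = 0x66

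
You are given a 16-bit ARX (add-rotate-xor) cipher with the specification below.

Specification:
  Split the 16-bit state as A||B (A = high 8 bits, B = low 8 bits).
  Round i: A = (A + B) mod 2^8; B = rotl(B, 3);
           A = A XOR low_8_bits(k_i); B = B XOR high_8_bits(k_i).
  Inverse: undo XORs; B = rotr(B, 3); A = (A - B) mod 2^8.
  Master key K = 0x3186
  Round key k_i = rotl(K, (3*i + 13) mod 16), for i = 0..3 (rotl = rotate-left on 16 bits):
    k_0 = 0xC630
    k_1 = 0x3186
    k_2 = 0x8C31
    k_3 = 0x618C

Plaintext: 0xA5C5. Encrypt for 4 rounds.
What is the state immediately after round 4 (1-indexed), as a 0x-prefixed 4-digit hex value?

s_0 = plaintext = 0xA5C5
s_1 = Round(s_0, k_0) = 0x5AE8
s_2 = Round(s_1, k_1) = 0xC476
s_3 = Round(s_2, k_2) = 0x0B3F
s_4 = Round(s_3, k_3) = 0xC698

0xC698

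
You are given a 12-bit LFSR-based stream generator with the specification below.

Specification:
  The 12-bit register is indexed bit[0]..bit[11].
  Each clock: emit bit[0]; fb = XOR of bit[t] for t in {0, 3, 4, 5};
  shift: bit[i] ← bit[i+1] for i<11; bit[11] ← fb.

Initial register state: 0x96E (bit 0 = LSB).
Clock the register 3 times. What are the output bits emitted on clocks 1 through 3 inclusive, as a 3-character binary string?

011

reg_0 = 0x96E
clock 1: out=0, reg = 0x4B7
clock 2: out=1, reg = 0xA5B
clock 3: out=1, reg = 0xD2D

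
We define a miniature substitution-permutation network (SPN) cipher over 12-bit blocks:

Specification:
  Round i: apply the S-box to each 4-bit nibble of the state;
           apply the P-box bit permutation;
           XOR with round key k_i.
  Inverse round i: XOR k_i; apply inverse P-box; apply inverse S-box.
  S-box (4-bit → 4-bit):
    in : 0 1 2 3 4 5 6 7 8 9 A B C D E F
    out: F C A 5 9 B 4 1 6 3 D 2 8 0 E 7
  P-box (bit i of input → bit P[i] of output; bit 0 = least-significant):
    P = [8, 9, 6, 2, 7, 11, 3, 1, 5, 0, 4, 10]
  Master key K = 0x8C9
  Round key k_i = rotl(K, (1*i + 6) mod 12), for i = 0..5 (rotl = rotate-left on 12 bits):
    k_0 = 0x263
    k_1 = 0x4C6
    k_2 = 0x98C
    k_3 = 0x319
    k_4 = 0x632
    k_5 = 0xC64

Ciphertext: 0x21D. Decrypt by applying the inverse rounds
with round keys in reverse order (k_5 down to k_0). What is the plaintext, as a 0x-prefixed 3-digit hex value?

0x428

s_0 = ciphertext = 0x21D
s_1 = InvRound(s_0, k_5) = 0x088
s_2 = InvRound(s_1, k_4) = 0xAAB
s_3 = InvRound(s_2, k_3) = 0x357
s_4 = InvRound(s_3, k_2) = 0x808
s_5 = InvRound(s_4, k_1) = 0xC01
s_6 = InvRound(s_5, k_0) = 0x428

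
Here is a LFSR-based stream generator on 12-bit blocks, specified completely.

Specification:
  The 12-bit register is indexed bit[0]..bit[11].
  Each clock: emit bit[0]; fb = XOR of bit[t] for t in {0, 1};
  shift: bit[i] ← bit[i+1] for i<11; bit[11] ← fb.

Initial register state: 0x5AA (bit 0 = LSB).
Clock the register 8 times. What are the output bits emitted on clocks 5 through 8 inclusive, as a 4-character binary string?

reg_0 = 0x5AA
clock 1: out=0, reg = 0xAD5
clock 2: out=1, reg = 0xD6A
clock 3: out=0, reg = 0xEB5
clock 4: out=1, reg = 0xF5A
clock 5: out=0, reg = 0xFAD
clock 6: out=1, reg = 0xFD6
clock 7: out=0, reg = 0xFEB
clock 8: out=1, reg = 0x7F5

0101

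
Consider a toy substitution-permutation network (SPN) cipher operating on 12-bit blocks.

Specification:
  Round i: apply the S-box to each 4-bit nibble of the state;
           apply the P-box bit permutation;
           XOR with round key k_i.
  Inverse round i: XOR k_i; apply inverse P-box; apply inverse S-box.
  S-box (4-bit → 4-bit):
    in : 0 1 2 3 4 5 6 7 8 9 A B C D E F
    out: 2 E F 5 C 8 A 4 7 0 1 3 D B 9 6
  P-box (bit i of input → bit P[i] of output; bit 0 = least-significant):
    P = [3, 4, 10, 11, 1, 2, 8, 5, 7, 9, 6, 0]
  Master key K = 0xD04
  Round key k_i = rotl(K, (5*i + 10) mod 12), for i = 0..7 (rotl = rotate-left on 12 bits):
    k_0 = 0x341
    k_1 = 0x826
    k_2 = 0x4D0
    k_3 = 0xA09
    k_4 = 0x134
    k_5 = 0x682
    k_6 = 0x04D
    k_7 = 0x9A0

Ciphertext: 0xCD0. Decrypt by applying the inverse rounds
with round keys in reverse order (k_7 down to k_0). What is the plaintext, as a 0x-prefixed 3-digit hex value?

0xBA3

s_0 = ciphertext = 0xCD0
s_1 = InvRound(s_0, k_7) = 0x74F
s_2 = InvRound(s_1, k_6) = 0x037
s_3 = InvRound(s_2, k_5) = 0xD6F
s_4 = InvRound(s_3, k_4) = 0x4A2
s_5 = InvRound(s_4, k_3) = 0xDEC
s_6 = InvRound(s_5, k_2) = 0x91D
s_7 = InvRound(s_6, k_1) = 0x5CB
s_8 = InvRound(s_7, k_0) = 0xBA3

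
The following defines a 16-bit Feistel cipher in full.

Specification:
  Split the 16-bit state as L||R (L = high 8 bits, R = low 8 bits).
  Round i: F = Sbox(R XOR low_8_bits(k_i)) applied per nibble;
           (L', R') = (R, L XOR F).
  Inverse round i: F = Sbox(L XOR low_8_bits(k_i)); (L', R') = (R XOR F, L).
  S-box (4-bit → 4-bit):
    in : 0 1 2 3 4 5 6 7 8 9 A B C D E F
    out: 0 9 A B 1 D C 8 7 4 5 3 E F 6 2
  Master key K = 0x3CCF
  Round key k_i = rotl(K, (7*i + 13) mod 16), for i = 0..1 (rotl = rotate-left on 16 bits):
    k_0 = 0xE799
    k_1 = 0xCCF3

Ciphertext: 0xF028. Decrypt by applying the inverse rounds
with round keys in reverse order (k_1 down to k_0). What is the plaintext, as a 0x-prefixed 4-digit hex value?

s_0 = ciphertext = 0xF028
s_1 = InvRound(s_0, k_1) = 0x23F0
s_2 = InvRound(s_1, k_0) = 0xC523

0xC523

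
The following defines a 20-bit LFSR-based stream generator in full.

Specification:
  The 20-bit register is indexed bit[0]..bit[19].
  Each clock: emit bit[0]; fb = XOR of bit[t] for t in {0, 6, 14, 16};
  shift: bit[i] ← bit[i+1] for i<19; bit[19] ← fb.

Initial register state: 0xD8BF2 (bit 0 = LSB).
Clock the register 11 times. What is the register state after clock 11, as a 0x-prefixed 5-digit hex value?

reg_0 = 0xD8BF2
clock 1: out=0, reg = 0x6C5F9
clock 2: out=1, reg = 0xB62FC
clock 3: out=0, reg = 0xDB17E
clock 4: out=0, reg = 0x6D8BF
clock 5: out=1, reg = 0x36C5F
clock 6: out=1, reg = 0x1B62F
clock 7: out=1, reg = 0x0DB17
clock 8: out=1, reg = 0x06D8B
clock 9: out=1, reg = 0x036C5
clock 10: out=1, reg = 0x01B62
clock 11: out=0, reg = 0x80DB1

0x80DB1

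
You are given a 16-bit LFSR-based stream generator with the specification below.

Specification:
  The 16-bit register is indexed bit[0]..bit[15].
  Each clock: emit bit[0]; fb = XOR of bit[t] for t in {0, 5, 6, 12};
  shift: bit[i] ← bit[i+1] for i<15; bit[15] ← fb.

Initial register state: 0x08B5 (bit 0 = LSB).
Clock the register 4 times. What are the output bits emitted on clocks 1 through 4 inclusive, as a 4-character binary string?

reg_0 = 0x08B5
clock 1: out=1, reg = 0x045A
clock 2: out=0, reg = 0x822D
clock 3: out=1, reg = 0x4116
clock 4: out=0, reg = 0x208B

1010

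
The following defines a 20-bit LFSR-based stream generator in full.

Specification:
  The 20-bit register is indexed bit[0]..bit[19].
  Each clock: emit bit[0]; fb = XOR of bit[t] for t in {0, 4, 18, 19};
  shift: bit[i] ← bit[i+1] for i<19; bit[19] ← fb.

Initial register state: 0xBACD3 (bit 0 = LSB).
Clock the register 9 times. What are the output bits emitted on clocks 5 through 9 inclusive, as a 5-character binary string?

10110

reg_0 = 0xBACD3
clock 1: out=1, reg = 0xDD669
clock 2: out=1, reg = 0xEEB34
clock 3: out=0, reg = 0xF759A
clock 4: out=0, reg = 0xFBACD
clock 5: out=1, reg = 0xFDD66
clock 6: out=0, reg = 0x7EEB3
clock 7: out=1, reg = 0xBF759
clock 8: out=1, reg = 0xDFBAC
clock 9: out=0, reg = 0x6FDD6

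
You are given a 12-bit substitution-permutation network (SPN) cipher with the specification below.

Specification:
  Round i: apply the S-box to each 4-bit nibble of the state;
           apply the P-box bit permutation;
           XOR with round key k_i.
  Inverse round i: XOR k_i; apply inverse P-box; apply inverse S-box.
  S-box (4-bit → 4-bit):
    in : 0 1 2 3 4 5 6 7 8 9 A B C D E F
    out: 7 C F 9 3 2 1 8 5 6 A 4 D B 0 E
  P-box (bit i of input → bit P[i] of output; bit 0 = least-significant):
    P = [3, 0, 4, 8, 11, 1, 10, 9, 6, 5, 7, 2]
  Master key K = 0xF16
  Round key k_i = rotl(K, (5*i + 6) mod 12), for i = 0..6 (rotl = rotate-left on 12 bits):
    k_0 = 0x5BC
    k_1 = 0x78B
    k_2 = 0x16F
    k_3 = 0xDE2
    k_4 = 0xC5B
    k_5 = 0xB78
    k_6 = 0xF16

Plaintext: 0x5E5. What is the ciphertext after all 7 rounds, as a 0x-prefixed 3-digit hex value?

s_0 = plaintext = 0x5E5
s_1 = Round(s_0, k_0) = 0x59D
s_2 = Round(s_1, k_1) = 0x2A0
s_3 = Round(s_2, k_2) = 0x390
s_4 = Round(s_3, k_3) = 0x9BD
s_5 = Round(s_4, k_4) = 0x9F2
s_6 = Round(s_5, k_5) = 0xCC3
s_7 = Round(s_6, k_6) = 0x0DA

0x0DA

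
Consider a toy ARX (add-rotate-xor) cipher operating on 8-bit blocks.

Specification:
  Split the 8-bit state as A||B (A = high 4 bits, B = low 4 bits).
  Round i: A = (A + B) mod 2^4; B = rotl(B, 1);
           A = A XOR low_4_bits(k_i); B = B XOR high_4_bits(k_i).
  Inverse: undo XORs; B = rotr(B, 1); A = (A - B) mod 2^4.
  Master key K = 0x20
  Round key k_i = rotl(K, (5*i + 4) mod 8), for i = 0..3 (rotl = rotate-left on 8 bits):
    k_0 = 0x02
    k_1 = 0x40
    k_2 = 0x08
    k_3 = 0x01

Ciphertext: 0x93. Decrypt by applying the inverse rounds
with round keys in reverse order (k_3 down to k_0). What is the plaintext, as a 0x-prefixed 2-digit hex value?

0x32

s_0 = ciphertext = 0x93
s_1 = InvRound(s_0, k_3) = 0xF9
s_2 = InvRound(s_1, k_2) = 0xBC
s_3 = InvRound(s_2, k_1) = 0x74
s_4 = InvRound(s_3, k_0) = 0x32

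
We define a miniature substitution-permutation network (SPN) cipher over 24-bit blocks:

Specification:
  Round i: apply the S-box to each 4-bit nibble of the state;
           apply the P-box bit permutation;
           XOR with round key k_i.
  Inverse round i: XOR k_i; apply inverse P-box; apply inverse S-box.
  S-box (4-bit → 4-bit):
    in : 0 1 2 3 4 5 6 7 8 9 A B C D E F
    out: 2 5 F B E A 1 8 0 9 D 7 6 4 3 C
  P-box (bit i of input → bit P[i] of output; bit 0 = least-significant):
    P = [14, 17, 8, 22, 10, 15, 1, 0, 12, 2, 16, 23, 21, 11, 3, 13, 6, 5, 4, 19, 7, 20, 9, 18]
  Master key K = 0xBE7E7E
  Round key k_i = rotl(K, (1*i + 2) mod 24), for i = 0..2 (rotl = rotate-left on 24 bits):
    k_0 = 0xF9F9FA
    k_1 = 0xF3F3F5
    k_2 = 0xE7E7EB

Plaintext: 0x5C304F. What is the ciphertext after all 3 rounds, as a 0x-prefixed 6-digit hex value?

0x28198B

s_0 = plaintext = 0x5C304F
s_1 = Round(s_0, k_0) = 0x8D50CD
s_2 = Round(s_1, k_1) = 0xF35AE3
s_3 = Round(s_2, k_2) = 0x28198B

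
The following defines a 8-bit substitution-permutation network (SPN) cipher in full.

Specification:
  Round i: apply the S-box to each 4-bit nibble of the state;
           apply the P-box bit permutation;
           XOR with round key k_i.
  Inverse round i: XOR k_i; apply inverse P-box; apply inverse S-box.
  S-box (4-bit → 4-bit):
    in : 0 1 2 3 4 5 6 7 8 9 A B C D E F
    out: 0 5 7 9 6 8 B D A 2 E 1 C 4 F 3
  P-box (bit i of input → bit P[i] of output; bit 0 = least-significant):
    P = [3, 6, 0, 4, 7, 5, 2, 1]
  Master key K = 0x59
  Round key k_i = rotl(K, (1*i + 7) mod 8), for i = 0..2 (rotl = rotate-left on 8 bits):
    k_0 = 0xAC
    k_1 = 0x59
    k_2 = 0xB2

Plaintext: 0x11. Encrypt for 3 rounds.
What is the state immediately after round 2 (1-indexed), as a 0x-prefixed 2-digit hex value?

0xF4

s_0 = plaintext = 0x11
s_1 = Round(s_0, k_0) = 0x21
s_2 = Round(s_1, k_1) = 0xF4
s_3 = Round(s_2, k_2) = 0x53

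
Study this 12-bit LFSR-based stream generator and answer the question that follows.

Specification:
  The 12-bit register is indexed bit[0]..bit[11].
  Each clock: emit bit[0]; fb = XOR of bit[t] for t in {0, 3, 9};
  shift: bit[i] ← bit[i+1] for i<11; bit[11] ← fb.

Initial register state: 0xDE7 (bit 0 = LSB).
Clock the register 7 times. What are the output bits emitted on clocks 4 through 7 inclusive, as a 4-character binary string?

reg_0 = 0xDE7
clock 1: out=1, reg = 0xEF3
clock 2: out=1, reg = 0x779
clock 3: out=1, reg = 0xBBC
clock 4: out=0, reg = 0x5DE
clock 5: out=0, reg = 0xAEF
clock 6: out=1, reg = 0xD77
clock 7: out=1, reg = 0xEBB

0011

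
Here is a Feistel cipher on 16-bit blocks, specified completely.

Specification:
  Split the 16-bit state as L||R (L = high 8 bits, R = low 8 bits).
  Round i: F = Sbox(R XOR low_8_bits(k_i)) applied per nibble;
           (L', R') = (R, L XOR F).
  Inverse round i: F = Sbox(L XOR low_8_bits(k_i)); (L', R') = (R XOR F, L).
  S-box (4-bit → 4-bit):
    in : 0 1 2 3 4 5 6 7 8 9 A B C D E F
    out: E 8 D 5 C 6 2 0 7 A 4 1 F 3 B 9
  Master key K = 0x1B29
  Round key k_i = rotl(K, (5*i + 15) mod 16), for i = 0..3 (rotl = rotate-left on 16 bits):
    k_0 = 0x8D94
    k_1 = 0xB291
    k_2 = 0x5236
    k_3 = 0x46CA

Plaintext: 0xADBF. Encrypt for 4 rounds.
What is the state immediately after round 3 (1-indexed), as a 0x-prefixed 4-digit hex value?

s_0 = plaintext = 0xADBF
s_1 = Round(s_0, k_0) = 0xBF7C
s_2 = Round(s_1, k_1) = 0x7C0C
s_3 = Round(s_2, k_2) = 0x0C28
s_4 = Round(s_3, k_3) = 0x28B1

0x0C28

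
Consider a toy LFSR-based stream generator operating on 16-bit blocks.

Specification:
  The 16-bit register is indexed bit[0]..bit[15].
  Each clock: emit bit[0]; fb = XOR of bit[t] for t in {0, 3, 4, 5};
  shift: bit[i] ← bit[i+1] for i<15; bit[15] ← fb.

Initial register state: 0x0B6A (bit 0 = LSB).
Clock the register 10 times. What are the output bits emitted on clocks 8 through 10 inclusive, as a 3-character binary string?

reg_0 = 0x0B6A
clock 1: out=0, reg = 0x05B5
clock 2: out=1, reg = 0x82DA
clock 3: out=0, reg = 0x416D
clock 4: out=1, reg = 0xA0B6
clock 5: out=0, reg = 0x505B
clock 6: out=1, reg = 0xA82D
clock 7: out=1, reg = 0xD416
clock 8: out=0, reg = 0xEA0B
clock 9: out=1, reg = 0x7505
clock 10: out=1, reg = 0xBA82

011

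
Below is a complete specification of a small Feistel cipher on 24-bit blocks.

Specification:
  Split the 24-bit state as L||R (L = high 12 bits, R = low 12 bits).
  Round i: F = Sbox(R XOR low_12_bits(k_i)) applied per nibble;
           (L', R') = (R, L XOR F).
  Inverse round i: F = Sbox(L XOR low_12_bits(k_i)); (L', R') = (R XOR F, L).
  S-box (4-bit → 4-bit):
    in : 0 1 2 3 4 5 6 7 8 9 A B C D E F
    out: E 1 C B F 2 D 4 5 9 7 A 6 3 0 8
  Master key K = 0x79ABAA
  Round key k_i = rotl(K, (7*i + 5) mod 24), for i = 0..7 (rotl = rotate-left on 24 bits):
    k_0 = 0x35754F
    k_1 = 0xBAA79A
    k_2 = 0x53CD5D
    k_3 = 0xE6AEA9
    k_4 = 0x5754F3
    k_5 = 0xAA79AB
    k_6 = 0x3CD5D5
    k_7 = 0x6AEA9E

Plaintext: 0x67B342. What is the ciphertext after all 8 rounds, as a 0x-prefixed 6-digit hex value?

0xB4B283

s_0 = plaintext = 0x67B342
s_1 = Round(s_0, k_0) = 0x342B98
s_2 = Round(s_1, k_1) = 0xB985AE
s_3 = Round(s_2, k_2) = 0x5AEE13
s_4 = Round(s_3, k_3) = 0xE13B09
s_5 = Round(s_4, k_4) = 0xB09694
s_6 = Round(s_5, k_5) = 0x6943B1
s_7 = Round(s_6, k_6) = 0x3B1B4B
s_8 = Round(s_7, k_7) = 0xB4B283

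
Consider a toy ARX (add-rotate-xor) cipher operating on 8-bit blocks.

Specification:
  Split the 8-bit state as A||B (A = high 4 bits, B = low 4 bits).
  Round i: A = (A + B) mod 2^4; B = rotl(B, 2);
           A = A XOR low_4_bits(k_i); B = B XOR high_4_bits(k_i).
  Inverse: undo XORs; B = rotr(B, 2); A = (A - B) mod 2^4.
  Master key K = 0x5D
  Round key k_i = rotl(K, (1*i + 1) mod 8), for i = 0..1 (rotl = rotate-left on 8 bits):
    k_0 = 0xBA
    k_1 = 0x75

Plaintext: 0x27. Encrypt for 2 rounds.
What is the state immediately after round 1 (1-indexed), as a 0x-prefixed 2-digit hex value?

s_0 = plaintext = 0x27
s_1 = Round(s_0, k_0) = 0x36
s_2 = Round(s_1, k_1) = 0xCE

0x36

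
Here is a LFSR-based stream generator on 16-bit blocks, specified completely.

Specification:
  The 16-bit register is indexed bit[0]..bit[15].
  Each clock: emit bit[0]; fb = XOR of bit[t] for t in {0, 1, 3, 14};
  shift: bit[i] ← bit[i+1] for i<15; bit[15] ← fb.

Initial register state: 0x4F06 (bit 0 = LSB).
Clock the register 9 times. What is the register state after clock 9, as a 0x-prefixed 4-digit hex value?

reg_0 = 0x4F06
clock 1: out=0, reg = 0x2783
clock 2: out=1, reg = 0x13C1
clock 3: out=1, reg = 0x89E0
clock 4: out=0, reg = 0x44F0
clock 5: out=0, reg = 0xA278
clock 6: out=0, reg = 0xD13C
clock 7: out=0, reg = 0x689E
clock 8: out=0, reg = 0xB44F
clock 9: out=1, reg = 0xDA27

0xDA27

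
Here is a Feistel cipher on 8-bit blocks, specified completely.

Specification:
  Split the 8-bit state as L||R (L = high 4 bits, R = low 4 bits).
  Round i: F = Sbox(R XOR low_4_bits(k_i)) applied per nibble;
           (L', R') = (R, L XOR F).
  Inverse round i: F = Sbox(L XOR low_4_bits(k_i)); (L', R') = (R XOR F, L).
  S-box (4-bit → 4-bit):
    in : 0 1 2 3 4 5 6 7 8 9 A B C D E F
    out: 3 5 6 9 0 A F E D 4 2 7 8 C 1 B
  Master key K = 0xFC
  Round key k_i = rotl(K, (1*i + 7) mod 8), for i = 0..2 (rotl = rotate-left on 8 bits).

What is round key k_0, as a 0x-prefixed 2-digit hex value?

K = 0xFC
k_0 = rotl(K, (1*0+7) mod 8) = rotl(K, 7) = 0x7E

0x7E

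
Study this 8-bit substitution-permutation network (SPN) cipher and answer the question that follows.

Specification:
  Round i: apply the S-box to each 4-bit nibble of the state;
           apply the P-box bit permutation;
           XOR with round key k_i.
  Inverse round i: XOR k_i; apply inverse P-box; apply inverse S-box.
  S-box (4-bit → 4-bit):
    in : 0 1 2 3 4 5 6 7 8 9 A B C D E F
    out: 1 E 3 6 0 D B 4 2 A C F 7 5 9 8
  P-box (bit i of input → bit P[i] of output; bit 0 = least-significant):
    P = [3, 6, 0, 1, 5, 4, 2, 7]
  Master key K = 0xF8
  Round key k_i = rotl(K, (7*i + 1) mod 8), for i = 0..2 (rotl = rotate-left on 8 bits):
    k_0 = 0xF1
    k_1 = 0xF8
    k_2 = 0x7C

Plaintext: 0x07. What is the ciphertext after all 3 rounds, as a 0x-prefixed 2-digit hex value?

s_0 = plaintext = 0x07
s_1 = Round(s_0, k_0) = 0xD0
s_2 = Round(s_1, k_1) = 0xD4
s_3 = Round(s_2, k_2) = 0x58

0x58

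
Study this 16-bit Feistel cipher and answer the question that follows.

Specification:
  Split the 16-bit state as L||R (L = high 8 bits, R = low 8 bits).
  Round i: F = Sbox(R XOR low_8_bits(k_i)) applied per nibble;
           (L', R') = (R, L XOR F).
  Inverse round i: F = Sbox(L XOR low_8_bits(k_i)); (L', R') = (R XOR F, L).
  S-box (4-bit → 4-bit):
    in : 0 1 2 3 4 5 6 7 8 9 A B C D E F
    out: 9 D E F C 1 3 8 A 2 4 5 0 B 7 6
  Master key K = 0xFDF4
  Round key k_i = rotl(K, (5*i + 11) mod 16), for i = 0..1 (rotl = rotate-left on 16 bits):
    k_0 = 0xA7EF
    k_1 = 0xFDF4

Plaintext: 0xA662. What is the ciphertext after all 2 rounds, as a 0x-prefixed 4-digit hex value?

0x0D00

s_0 = plaintext = 0xA662
s_1 = Round(s_0, k_0) = 0x620D
s_2 = Round(s_1, k_1) = 0x0D00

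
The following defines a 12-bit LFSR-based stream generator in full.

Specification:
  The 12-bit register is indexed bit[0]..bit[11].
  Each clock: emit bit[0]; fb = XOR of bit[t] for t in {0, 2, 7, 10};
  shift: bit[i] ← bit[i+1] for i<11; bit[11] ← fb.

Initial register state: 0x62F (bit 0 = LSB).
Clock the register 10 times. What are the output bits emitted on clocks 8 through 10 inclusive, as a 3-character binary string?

reg_0 = 0x62F
clock 1: out=1, reg = 0xB17
clock 2: out=1, reg = 0x58B
clock 3: out=1, reg = 0xAC5
clock 4: out=1, reg = 0xD62
clock 5: out=0, reg = 0xEB1
clock 6: out=1, reg = 0xF58
clock 7: out=0, reg = 0xFAC
clock 8: out=0, reg = 0xFD6
clock 9: out=0, reg = 0xFEB
clock 10: out=1, reg = 0xFF5

001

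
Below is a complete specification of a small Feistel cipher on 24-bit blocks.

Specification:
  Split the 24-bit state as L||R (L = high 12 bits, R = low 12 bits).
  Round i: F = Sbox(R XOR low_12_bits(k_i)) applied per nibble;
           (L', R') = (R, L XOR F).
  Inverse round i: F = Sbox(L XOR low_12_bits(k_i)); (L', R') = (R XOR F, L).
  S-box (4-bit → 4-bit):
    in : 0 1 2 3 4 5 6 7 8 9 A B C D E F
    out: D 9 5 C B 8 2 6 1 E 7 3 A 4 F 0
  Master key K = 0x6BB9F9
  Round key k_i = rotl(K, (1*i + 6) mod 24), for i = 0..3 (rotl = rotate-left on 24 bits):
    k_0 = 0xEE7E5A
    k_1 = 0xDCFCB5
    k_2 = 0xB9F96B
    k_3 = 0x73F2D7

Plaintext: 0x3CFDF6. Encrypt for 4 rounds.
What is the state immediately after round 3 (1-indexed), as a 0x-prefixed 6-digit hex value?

s_0 = plaintext = 0x3CFDF6
s_1 = Round(s_0, k_0) = 0xDF6FB5
s_2 = Round(s_1, k_1) = 0xFB512B
s_3 = Round(s_2, k_2) = 0x12BE08
s_4 = Round(s_3, k_3) = 0xE08B6B

0x12BE08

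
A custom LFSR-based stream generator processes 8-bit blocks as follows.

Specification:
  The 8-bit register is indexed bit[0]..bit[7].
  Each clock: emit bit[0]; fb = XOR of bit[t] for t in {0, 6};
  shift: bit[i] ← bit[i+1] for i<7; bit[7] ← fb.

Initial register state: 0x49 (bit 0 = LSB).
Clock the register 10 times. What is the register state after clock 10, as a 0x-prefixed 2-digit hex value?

0xFA

reg_0 = 0x49
clock 1: out=1, reg = 0x24
clock 2: out=0, reg = 0x12
clock 3: out=0, reg = 0x09
clock 4: out=1, reg = 0x84
clock 5: out=0, reg = 0x42
clock 6: out=0, reg = 0xA1
clock 7: out=1, reg = 0xD0
clock 8: out=0, reg = 0xE8
clock 9: out=0, reg = 0xF4
clock 10: out=0, reg = 0xFA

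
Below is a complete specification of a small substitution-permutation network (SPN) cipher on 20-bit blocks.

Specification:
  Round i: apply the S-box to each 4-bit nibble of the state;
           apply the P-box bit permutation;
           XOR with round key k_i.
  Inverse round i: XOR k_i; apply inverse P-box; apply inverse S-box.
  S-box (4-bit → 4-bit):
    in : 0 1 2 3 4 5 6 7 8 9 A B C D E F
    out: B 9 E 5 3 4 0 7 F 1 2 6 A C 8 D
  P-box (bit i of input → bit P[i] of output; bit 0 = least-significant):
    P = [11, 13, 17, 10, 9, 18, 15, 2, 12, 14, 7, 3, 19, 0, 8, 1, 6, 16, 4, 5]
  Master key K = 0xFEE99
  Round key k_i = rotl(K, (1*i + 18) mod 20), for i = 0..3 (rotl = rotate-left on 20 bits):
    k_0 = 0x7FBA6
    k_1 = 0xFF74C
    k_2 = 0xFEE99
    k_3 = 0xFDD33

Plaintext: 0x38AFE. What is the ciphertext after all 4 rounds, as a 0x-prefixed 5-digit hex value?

s_0 = plaintext = 0x38AFE
s_1 = Round(s_0, k_0) = 0xF3CF1
s_2 = Round(s_1, k_1) = 0x73830
s_3 = Round(s_2, k_2) = 0x61141
s_4 = Round(s_3, k_3) = 0x3C339

0x3C339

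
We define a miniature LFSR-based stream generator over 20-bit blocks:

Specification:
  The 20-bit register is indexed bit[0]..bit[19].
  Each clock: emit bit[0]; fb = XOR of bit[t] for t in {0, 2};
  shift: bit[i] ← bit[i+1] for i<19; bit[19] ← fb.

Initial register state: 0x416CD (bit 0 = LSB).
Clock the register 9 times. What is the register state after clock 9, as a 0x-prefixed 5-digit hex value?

0xBF20B

reg_0 = 0x416CD
clock 1: out=1, reg = 0x20B66
clock 2: out=0, reg = 0x905B3
clock 3: out=1, reg = 0xC82D9
clock 4: out=1, reg = 0xE416C
clock 5: out=0, reg = 0xF20B6
clock 6: out=0, reg = 0xF905B
clock 7: out=1, reg = 0xFC82D
clock 8: out=1, reg = 0x7E416
clock 9: out=0, reg = 0xBF20B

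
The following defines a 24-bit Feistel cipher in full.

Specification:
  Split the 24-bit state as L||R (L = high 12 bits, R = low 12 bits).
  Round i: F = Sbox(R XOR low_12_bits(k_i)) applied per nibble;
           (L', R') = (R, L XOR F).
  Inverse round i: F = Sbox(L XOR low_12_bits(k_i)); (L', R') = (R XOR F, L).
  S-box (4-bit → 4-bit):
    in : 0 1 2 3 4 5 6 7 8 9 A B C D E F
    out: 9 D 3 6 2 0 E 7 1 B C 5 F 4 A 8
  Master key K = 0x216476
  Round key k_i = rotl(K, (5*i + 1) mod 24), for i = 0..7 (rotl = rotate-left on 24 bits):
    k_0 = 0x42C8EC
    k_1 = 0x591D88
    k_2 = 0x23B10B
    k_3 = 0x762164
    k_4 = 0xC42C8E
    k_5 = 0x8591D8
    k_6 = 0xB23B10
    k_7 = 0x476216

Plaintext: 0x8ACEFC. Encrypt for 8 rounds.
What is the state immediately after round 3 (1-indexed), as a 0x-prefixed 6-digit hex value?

0xB78A03

s_0 = plaintext = 0x8ACEFC
s_1 = Round(s_0, k_0) = 0xEFC675
s_2 = Round(s_1, k_1) = 0x675B78
s_3 = Round(s_2, k_2) = 0xB78A03
s_4 = Round(s_3, k_3) = 0xA03E9F
s_5 = Round(s_4, k_4) = 0xE9F9DE
s_6 = Round(s_5, k_5) = 0x9DEF01
s_7 = Round(s_6, k_6) = 0xF01B03
s_8 = Round(s_7, k_7) = 0xB034D1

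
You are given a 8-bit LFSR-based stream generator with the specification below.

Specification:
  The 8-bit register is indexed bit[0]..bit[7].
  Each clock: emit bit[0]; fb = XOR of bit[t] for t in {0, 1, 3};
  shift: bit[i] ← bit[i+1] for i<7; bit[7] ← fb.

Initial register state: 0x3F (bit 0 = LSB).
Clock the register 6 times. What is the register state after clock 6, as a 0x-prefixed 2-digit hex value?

0x1C

reg_0 = 0x3F
clock 1: out=1, reg = 0x9F
clock 2: out=1, reg = 0xCF
clock 3: out=1, reg = 0xE7
clock 4: out=1, reg = 0x73
clock 5: out=1, reg = 0x39
clock 6: out=1, reg = 0x1C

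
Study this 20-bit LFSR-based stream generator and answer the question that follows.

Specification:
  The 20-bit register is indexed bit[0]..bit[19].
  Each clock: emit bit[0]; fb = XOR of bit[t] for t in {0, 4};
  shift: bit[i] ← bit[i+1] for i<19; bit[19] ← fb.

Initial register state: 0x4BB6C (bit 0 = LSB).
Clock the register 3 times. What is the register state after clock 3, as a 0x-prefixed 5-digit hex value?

0x4976D

reg_0 = 0x4BB6C
clock 1: out=0, reg = 0x25DB6
clock 2: out=0, reg = 0x92EDB
clock 3: out=1, reg = 0x4976D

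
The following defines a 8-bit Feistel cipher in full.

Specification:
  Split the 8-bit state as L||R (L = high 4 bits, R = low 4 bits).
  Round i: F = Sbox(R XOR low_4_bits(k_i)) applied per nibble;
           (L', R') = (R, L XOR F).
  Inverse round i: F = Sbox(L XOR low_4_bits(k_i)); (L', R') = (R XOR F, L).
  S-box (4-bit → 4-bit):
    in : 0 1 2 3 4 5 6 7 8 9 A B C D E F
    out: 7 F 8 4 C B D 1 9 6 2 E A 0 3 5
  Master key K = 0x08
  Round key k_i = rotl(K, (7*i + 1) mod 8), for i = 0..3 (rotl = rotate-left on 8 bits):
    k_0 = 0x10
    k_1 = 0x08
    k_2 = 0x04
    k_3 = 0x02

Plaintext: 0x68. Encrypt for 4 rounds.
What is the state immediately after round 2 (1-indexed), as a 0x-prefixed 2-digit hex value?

0xF9

s_0 = plaintext = 0x68
s_1 = Round(s_0, k_0) = 0x8F
s_2 = Round(s_1, k_1) = 0xF9
s_3 = Round(s_2, k_2) = 0x9F
s_4 = Round(s_3, k_3) = 0xF9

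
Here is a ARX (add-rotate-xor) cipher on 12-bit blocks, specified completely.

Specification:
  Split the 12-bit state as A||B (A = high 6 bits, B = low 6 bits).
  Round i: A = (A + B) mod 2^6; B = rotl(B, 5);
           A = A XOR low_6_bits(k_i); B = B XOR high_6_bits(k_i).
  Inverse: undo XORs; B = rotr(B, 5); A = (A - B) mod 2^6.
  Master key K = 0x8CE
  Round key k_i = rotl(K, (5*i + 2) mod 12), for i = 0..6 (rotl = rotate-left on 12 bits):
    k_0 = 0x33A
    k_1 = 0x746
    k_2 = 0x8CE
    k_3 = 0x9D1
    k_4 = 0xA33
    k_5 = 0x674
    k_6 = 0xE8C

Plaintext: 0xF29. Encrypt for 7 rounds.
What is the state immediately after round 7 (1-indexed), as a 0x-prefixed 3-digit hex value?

0x7AC

s_0 = plaintext = 0xF29
s_1 = Round(s_0, k_0) = 0x7F8
s_2 = Round(s_1, k_1) = 0x441
s_3 = Round(s_2, k_2) = 0x703
s_4 = Round(s_3, k_3) = 0x386
s_5 = Round(s_4, k_4) = 0x9EB
s_6 = Round(s_5, k_5) = 0x9AC
s_7 = Round(s_6, k_6) = 0x7AC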